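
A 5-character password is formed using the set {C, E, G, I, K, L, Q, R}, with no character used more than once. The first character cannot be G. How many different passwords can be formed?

The first character has 8−1 = 7 choices (anything except G).
The remaining 4 characters are filled from the other 7 symbols without repetition: 7 × 6 × 5 × 4 = 840.
Total: 7 × 840 = 5880.

5880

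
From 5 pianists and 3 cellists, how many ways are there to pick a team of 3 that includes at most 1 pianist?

Split by how many pianists are chosen (0 through 1).
Sum: C(5,0)·C(3,3) + C(5,1)·C(3,2) = 1 + 15 = 16.

16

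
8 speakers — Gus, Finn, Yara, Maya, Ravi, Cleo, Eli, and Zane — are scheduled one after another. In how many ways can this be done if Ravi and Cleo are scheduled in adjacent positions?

10080

Treat {Ravi, Cleo} as a single unit. There are 7 units to order, and the pair itself can be ordered 2 ways.
So the count is 2·(7)! = 10080.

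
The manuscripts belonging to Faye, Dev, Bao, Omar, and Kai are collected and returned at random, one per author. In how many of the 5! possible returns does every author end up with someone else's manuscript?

44

Let Aᵢ be the assignments in which author i gets their own manuscript. We want the size of the complement of A₁∪…∪A_5.
By inclusion–exclusion this is Σ_{j=0}^{5} (−1)^j C(5,j)·(5−j)!.
Computing: 120 − 120 + 60 − 20 + 5 − 1 = 44.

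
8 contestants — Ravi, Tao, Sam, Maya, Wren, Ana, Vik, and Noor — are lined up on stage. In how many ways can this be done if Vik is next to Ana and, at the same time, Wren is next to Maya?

2880

Treat {Vik,Ana} as one block (2 orders) and {Wren,Maya} as another (2 orders).
That leaves 6 units to arrange: 2 × 2 × 6! = 4 × 720 = 2880.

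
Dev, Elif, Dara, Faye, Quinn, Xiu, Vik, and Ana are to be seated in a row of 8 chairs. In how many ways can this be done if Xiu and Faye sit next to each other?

Treat {Xiu, Faye} as a single unit. There are 7 units to order, and the pair itself can be ordered 2 ways.
So the count is 2·(7)! = 10080.

10080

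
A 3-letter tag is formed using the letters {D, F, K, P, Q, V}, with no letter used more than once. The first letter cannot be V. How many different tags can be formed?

The first letter has 6−1 = 5 choices (anything except V).
The remaining 2 letters are filled from the other 5 symbols without repetition: 5 × 4 = 20.
Total: 5 × 20 = 100.

100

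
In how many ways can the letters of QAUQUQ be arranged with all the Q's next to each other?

Treat the 3 copies of Q as a single block. The multiset to arrange is then {QQQ, A, U, U}, 4 items in all.
That gives (4)!/(2!) = 12 arrangements.

12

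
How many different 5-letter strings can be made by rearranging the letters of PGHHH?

20

Letter multiplicities in PGHHH: G×1, H×3, P×1.
Dividing 5! = 120 by 3! = 6 for the repeated letters gives 20.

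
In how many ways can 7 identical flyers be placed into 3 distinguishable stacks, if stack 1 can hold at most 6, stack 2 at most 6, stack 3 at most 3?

24

By stars and bars, unrestricted non-negative solutions to x_1+…+x_3 = 7 number C(7+2,2) = 36.
Subtract solutions that violate a single cap (substitute x_i' = x_i − (cap_i+1)): x_1 ≥ 7 gives C(2,2) = 1; x_2 ≥ 7 gives C(2,2) = 1; x_3 ≥ 4 gives C(5,2) = 10. Together 12.
No two caps can be exceeded simultaneously, so the pair terms are all 0.
By inclusion–exclusion the count is 36 − 12 + 0 = 24.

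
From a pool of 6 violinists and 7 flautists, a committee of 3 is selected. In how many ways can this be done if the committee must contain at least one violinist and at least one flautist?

With no constraint there are C(13,3) = 286 possible selections.
Selections missing a whole group: no violinists → C(7,3) = 35; no flautists → C(6,3) = 20.
Both groups omitted at once is impossible, so 286 − 55 = 231.

231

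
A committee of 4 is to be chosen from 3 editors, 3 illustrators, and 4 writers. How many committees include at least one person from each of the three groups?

Total 4-person selections from all 10: C(10,4) = 210.
Selections missing a whole group: no editors → C(7,4) = 35; no illustrators → C(7,4) = 35; no writers → C(6,4) = 15.
Add back selections omitting two groups (i.e. drawn from a single group): C(3,4) + C(3,4) + C(4,4) = 1.
By inclusion–exclusion: 210 − 85 + 1 = 126.

126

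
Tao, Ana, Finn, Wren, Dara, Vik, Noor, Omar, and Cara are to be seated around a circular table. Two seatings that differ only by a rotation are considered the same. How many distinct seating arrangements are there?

40320

Fix one person's seat to break rotational symmetry; the remaining 8 people can be arranged in (8)! = 40320 ways.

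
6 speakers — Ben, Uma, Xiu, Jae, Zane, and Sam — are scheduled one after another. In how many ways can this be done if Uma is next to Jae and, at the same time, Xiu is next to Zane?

96

Treat {Uma,Jae} as one block (2 orders) and {Xiu,Zane} as another (2 orders).
That leaves 4 units to arrange: 2 × 2 × 4! = 4 × 24 = 96.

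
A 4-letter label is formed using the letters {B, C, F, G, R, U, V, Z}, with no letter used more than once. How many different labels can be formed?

1680

Choose and order 4 of the 8 symbols: the first letter has 8 options, the next 7, then 6, 5.
8 × 7 × 6 × 5 = 1680.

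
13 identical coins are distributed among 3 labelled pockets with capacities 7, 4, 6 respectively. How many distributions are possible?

By stars and bars, unrestricted non-negative solutions to x_1+…+x_3 = 13 number C(13+2,2) = 105.
Subtract solutions that violate a single cap (substitute x_i' = x_i − (cap_i+1)): x_1 ≥ 8 gives C(7,2) = 21; x_2 ≥ 5 gives C(10,2) = 45; x_3 ≥ 7 gives C(8,2) = 28. Together 94.
Add back pairs where two caps are both exceeded: 1 + 0 + 3 = 4.
By inclusion–exclusion the count is 105 − 94 + 4 = 15.

15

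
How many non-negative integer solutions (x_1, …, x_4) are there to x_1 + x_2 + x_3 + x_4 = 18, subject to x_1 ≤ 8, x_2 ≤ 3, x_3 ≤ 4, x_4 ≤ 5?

Ignoring the caps, the number of non-negative solutions to x_1+…+x_4 = 18 is C(21,3) = 1330.
Subtract solutions that violate a single cap (substitute x_i' = x_i − (cap_i+1)): x_1 ≥ 9 gives C(12,3) = 220; x_2 ≥ 4 gives C(17,3) = 680; x_3 ≥ 5 gives C(16,3) = 560; x_4 ≥ 6 gives C(15,3) = 455. Together 1915.
Add back pairs where two caps are both exceeded: 56 + 35 + 20 + 220 + 165 + 120 = 616.
Subtract triples: 1 + 0 + 0 + 20 = 21.
By inclusion–exclusion the count is 1330 − 1915 + 616 − 21 = 10.

10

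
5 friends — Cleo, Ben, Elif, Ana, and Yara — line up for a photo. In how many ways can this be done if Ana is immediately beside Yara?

48

Treat {Ana, Yara} as a single unit. There are 4 units to order, and the pair itself can be ordered 2 ways.
So the count is 2·(4)! = 48.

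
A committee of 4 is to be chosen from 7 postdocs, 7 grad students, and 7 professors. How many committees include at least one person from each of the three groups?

Unrestricted: C(21,4) = 5985 ways to pick any 4 of the 21.
Subtract selections that omit an entire group: no postdocs → C(14,4) = 1001; no grad students → C(14,4) = 1001; no professors → C(14,4) = 1001.
Add back selections omitting two groups (i.e. drawn from a single group): C(7,4) + C(7,4) + C(7,4) = 105.
By inclusion–exclusion: 5985 − 3003 + 105 = 3087.

3087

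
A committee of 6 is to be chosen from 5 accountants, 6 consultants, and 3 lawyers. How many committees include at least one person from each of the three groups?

2430

Unrestricted: C(14,6) = 3003 ways to pick any 6 of the 14.
Subtract selections that omit an entire group: no accountants → C(9,6) = 84; no consultants → C(8,6) = 28; no lawyers → C(11,6) = 462.
Add back selections omitting two groups (i.e. drawn from a single group): C(5,6) + C(6,6) + C(3,6) = 1.
By inclusion–exclusion: 3003 − 574 + 1 = 2430.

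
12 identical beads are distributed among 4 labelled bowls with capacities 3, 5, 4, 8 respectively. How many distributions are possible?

100

By stars and bars, unrestricted non-negative solutions to x_1+…+x_4 = 12 number C(12+3,3) = 455.
Subtract solutions that violate a single cap (substitute x_i' = x_i − (cap_i+1)): x_1 ≥ 4 gives C(11,3) = 165; x_2 ≥ 6 gives C(9,3) = 84; x_3 ≥ 5 gives C(10,3) = 120; x_4 ≥ 9 gives C(6,3) = 20. Together 389.
Add back pairs where two caps are both exceeded: 10 + 20 + 0 + 4 + 0 + 0 = 34.
By inclusion–exclusion the count is 455 − 389 + 34 = 100.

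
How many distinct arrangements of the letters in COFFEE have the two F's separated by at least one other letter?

120

Total arrangements of COFFEE: 6!/(2!·2!) = 180.
If the two F's are adjacent, glue them into one block, leaving 5 items to arrange: (5)!/(2!) = 60 ways.
Hence 180 − 60 = 120.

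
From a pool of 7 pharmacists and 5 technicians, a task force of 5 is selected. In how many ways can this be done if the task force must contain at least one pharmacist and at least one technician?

Unrestricted: C(12,5) = 792 ways to pick any 5 of the 12.
Subtract selections that omit an entire group: no pharmacists → C(5,5) = 1; no technicians → C(7,5) = 21.
Both groups omitted at once is impossible, so 792 − 22 = 770.

770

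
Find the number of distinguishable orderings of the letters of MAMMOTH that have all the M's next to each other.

120

Treat the 3 copies of M as a single block. The multiset to arrange is then {MMM, A, H, O, T}, 5 items in all.
All 5 items are distinct, so there are (5)! = 120 arrangements.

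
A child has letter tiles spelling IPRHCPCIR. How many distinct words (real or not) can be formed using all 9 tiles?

22680

The 9 letters of IPRHCPCIR have repeats: C appearing twice, I appearing twice, P appearing twice, and R appearing twice.
Dividing 9! = 362880 by 2!·2!·2!·2! = 16 for the repeated letters gives 22680.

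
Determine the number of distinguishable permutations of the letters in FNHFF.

Letter multiplicities in FNHFF: F×3, H×1, N×1.
The number of distinct arrangements is 5!/(3!) = 120/6 = 20.

20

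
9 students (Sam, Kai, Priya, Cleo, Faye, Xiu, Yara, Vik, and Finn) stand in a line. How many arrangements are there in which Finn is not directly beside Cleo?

282240

Of the 9! = 362880 arrangements, those with Finn and Cleo adjacent number 2 × 8! = 80640 (treat the pair as a block with 2 internal orders).
Complementary counting: 362880 − 80640 = 282240.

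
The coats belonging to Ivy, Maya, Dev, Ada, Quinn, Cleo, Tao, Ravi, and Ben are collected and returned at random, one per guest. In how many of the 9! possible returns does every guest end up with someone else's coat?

133496

Let Aᵢ be the assignments in which guest i gets their own coat. We want the size of the complement of A₁∪…∪A_9.
By inclusion–exclusion this is Σ_{j=0}^{9} (−1)^j C(9,j)·(9−j)!.
Computing: 362880 − 362880 + 181440 − 60480 + 15120 − 3024 + 504 − 72 + 9 − 1 = 133496.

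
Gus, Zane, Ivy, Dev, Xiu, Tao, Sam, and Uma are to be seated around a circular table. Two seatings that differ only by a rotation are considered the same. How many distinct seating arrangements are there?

Around a circle, 8 distinct people have 8!/8 = (7)! = 5040 rotationally distinct seatings.

5040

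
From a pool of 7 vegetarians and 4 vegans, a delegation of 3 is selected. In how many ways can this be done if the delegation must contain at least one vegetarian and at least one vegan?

Total 3-person selections from all 11: C(11,3) = 165.
Selections missing a whole group: no vegetarians → C(4,3) = 4; no vegans → C(7,3) = 35.
Both groups omitted at once is impossible, so 165 − 39 = 126.

126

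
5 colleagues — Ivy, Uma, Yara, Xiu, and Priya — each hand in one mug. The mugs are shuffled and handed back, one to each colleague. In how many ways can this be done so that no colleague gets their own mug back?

Count assignments avoiding every fixed point. For any j of the 5 colleagues fixed to their own mug, the other 5−j can be arranged in (5−j)! ways.
By inclusion–exclusion this is Σ_{j=0}^{5} (−1)^j C(5,j)·(5−j)!.
Computing: 120 − 120 + 60 − 20 + 5 − 1 = 44.

44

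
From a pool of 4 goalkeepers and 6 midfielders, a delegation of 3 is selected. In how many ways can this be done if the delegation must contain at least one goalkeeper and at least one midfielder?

96

Unrestricted: C(10,3) = 120 ways to pick any 3 of the 10.
Selections missing a whole group: no goalkeepers → C(6,3) = 20; no midfielders → C(4,3) = 4.
Both groups omitted at once is impossible, so 120 − 24 = 96.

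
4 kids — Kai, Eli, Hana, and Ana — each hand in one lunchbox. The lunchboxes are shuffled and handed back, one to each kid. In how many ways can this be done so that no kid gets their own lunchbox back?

Let Aᵢ be the assignments in which kid i gets their own lunchbox. We want the size of the complement of A₁∪…∪A_4.
By inclusion–exclusion this is Σ_{j=0}^{4} (−1)^j C(4,j)·(4−j)!.
Computing: 24 − 24 + 12 − 4 + 1 = 9.

9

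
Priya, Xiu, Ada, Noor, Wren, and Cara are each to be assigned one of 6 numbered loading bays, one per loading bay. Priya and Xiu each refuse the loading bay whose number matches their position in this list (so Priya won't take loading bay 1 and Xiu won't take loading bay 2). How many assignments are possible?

Let Aᵢ (for i ∈ {1, 2}) be the placements that put person i in their forbidden loading bay. Any j of these fix j positions, leaving (6−j)! ways to fill the rest, and there are C(2,j) ways to pick which j.
By inclusion–exclusion, the number of valid placements is Σ_{j=0}^{2} (−1)^j C(2,j)·(6−j)!.
Computing: 720 − 240 + 24 = 504.

504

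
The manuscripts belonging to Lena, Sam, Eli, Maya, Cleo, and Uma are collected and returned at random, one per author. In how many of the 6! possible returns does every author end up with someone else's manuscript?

This is the derangement count D_6: permutations of 6 items with no fixed point.
By inclusion–exclusion this is Σ_{j=0}^{6} (−1)^j C(6,j)·(6−j)!.
Computing: 720 − 720 + 360 − 120 + 30 − 6 + 1 = 265.

265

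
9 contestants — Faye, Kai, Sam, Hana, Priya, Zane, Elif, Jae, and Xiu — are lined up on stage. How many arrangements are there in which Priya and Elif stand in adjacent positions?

Place the 7 others and the Priya-Elif pair as 8 objects in a line; the pair has 2 internal arrangements.
So the count is 2·(8)! = 80640.

80640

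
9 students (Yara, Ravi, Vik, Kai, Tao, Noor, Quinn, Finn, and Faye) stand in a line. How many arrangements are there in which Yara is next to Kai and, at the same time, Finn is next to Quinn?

20160

Treat {Yara,Kai} as one block (2 orders) and {Finn,Quinn} as another (2 orders).
That leaves 7 units to arrange: 2 × 2 × 7! = 4 × 5040 = 20160.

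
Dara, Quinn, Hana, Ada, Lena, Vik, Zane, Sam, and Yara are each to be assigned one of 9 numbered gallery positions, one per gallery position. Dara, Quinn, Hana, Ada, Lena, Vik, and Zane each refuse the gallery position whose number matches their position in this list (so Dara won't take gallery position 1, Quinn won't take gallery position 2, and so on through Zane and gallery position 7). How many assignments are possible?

165016

Let Aᵢ (for 1 ≤ i ≤ 7) be the placements that put person i in their forbidden gallery position. Any j of these fix j positions, leaving (9−j)! ways to fill the rest, and there are C(7,j) ways to pick which j.
By inclusion–exclusion, the number of valid placements is Σ_{j=0}^{7} (−1)^j C(7,j)·(9−j)!.
Computing: 362880 − 282240 + 105840 − 25200 + 4200 − 504 + 42 − 2 = 165016.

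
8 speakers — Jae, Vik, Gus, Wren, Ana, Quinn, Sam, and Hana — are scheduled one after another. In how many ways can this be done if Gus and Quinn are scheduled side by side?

Treat {Gus, Quinn} as a single unit. There are 7 units to order, and the pair itself can be ordered 2 ways.
So the count is 2·(7)! = 10080.

10080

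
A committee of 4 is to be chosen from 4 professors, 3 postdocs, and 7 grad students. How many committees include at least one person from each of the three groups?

462

With no constraint there are C(14,4) = 1001 possible selections.
Subtract selections that omit an entire group: no professors → C(10,4) = 210; no postdocs → C(11,4) = 330; no grad students → C(7,4) = 35.
Add back selections omitting two groups (i.e. drawn from a single group): C(4,4) + C(3,4) + C(7,4) = 36.
By inclusion–exclusion: 1001 − 575 + 36 = 462.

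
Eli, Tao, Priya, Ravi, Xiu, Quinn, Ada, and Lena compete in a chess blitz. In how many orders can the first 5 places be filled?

6720

This is an ordered selection of 5 from 8: P(8,5).
That gives 8 × 7 × 6 × 5 × 4 = 6720.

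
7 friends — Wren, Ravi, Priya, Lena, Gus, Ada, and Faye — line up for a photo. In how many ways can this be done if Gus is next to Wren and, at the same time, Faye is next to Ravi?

Treat {Gus,Wren} as one block (2 orders) and {Faye,Ravi} as another (2 orders).
That leaves 5 units to arrange: 2 × 2 × 5! = 4 × 120 = 480.

480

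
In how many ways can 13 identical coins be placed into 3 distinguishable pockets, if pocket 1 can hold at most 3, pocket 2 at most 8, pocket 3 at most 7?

Ignoring the caps, the number of non-negative solutions to x_1+…+x_3 = 13 is C(15,2) = 105.
Subtract solutions that violate a single cap (substitute x_i' = x_i − (cap_i+1)): x_1 ≥ 4 gives C(11,2) = 55; x_2 ≥ 9 gives C(6,2) = 15; x_3 ≥ 8 gives C(7,2) = 21. Together 91.
Add back pairs where two caps are both exceeded: 1 + 3 + 0 = 4.
By inclusion–exclusion the count is 105 − 91 + 4 = 18.

18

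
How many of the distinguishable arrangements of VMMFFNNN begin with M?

Fix M in the first position and arrange the remaining 7 letters.
Those 7 letters have F appearing twice and N appearing 3 times, giving (7)!/(3!·2!) = 420.

420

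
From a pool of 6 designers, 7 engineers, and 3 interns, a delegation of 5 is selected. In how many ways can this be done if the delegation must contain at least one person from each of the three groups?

2730

Total 5-person selections from all 16: C(16,5) = 4368.
Selections missing a whole group: no designers → C(10,5) = 252; no engineers → C(9,5) = 126; no interns → C(13,5) = 1287.
Add back selections omitting two groups (i.e. drawn from a single group): C(6,5) + C(7,5) + C(3,5) = 27.
By inclusion–exclusion: 4368 − 1665 + 27 = 2730.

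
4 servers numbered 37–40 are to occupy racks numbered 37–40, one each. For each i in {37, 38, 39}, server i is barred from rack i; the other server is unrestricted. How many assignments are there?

Let Aᵢ (for i ∈ {37, 38, 39}) be the placements that put server i in its forbidden rack. Any j of these fix j positions, leaving (4−j)! ways to fill the rest, and there are C(3,j) ways to pick which j.
By inclusion–exclusion, the number of valid placements is Σ_{j=0}^{3} (−1)^j C(3,j)·(4−j)!.
Computing: 24 − 18 + 6 − 1 = 11.

11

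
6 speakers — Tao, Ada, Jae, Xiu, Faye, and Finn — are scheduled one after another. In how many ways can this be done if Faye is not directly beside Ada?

There are 6! = 720 arrangements in all. If Faye and Ada are adjacent, merging them into one block gives 2·(5)! = 240 arrangements.
Complementary counting: 720 − 240 = 480.

480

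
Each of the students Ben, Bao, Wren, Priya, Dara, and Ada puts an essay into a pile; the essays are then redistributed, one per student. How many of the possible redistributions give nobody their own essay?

265

This is the derangement count D_6: permutations of 6 items with no fixed point.
By inclusion–exclusion this is Σ_{j=0}^{6} (−1)^j C(6,j)·(6−j)!.
Computing: 720 − 720 + 360 − 120 + 30 − 6 + 1 = 265.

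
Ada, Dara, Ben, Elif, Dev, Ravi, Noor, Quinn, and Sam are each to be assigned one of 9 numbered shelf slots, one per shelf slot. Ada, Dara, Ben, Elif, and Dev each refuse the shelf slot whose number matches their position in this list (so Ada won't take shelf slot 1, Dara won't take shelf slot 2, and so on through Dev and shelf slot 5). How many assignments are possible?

205056

Let Aᵢ (for 1 ≤ i ≤ 5) be the placements that put person i in their forbidden shelf slot. Any j of these fix j positions, leaving (9−j)! ways to fill the rest, and there are C(5,j) ways to pick which j.
By inclusion–exclusion, the number of valid placements is Σ_{j=0}^{5} (−1)^j C(5,j)·(9−j)!.
Computing: 362880 − 201600 + 50400 − 7200 + 600 − 24 = 205056.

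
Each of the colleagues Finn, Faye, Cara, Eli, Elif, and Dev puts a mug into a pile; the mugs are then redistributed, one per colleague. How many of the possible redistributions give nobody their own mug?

265

Count assignments avoiding every fixed point. For any j of the 6 colleagues fixed to their own mug, the other 6−j can be arranged in (6−j)! ways.
By inclusion–exclusion this is Σ_{j=0}^{6} (−1)^j C(6,j)·(6−j)!.
Computing: 720 − 720 + 360 − 120 + 30 − 6 + 1 = 265.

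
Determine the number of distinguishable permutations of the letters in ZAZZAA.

Letter multiplicities in ZAZZAA: A×3, Z×3.
Dividing 6! = 720 by 3!·3! = 36 for the repeated letters gives 20.

20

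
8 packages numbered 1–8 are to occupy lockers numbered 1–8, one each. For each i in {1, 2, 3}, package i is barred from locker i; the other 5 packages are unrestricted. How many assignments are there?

27240

Let Aᵢ (for i ∈ {1, 2, 3}) be the placements that put package i in its forbidden locker. Any j of these fix j positions, leaving (8−j)! ways to fill the rest, and there are C(3,j) ways to pick which j.
By inclusion–exclusion, the number of valid placements is Σ_{j=0}^{3} (−1)^j C(3,j)·(8−j)!.
Computing: 40320 − 15120 + 2160 − 120 = 27240.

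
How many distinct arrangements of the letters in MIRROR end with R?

With the last slot taken by R, it remains to arrange the other 5 letters (MIROR).
Those 5 letters have R appearing twice, giving (5)!/(2!) = 60.

60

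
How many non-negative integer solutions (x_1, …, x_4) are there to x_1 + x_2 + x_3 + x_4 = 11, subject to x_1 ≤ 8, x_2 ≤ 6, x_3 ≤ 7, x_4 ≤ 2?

By stars and bars, unrestricted non-negative solutions to x_1+…+x_4 = 11 number C(11+3,3) = 364.
Subtract solutions that violate a single cap (substitute x_i' = x_i − (cap_i+1)): x_1 ≥ 9 gives C(5,3) = 10; x_2 ≥ 7 gives C(7,3) = 35; x_3 ≥ 8 gives C(6,3) = 20; x_4 ≥ 3 gives C(11,3) = 165. Together 230.
Add back pairs where two caps are both exceeded: 0 + 0 + 0 + 0 + 4 + 1 = 5.
By inclusion–exclusion the count is 364 − 230 + 5 = 139.

139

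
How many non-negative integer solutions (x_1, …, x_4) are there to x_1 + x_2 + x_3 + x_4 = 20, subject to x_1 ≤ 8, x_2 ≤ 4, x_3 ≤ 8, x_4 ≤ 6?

Ignoring the caps, the number of non-negative solutions to x_1+…+x_4 = 20 is C(23,3) = 1771.
Subtract solutions that violate a single cap (substitute x_i' = x_i − (cap_i+1)): x_1 ≥ 9 gives C(14,3) = 364; x_2 ≥ 5 gives C(18,3) = 816; x_3 ≥ 9 gives C(14,3) = 364; x_4 ≥ 7 gives C(16,3) = 560. Together 2104.
Add back pairs where two caps are both exceeded: 84 + 10 + 35 + 84 + 165 + 35 = 413.
By inclusion–exclusion the count is 1771 − 2104 + 413 = 80.

80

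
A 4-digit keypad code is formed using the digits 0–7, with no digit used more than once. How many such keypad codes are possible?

1680

Choose and order 4 of the 8 symbols: the first digit has 8 options, the next 7, then 6, 5.
That product is 8 × 7 × 6 × 5 = 1680.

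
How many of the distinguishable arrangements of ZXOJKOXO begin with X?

Fix X in the first position and arrange the remaining 7 letters.
Those 7 letters have O appearing 3 times, giving (7)!/(3!) = 840.

840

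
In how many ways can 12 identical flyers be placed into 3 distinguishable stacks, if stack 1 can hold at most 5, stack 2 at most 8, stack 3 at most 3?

By stars and bars, unrestricted non-negative solutions to x_1+…+x_3 = 12 number C(12+2,2) = 91.
Subtract solutions that violate a single cap (substitute x_i' = x_i − (cap_i+1)): x_1 ≥ 6 gives C(8,2) = 28; x_2 ≥ 9 gives C(5,2) = 10; x_3 ≥ 4 gives C(10,2) = 45. Together 83.
Add back pairs where two caps are both exceeded: 0 + 6 + 0 = 6.
By inclusion–exclusion the count is 91 − 83 + 6 = 14.

14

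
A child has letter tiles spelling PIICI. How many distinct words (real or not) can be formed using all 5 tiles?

PIICI has 5 letters with I appearing 3 times.
So there are 5! / (3!) = 20 distinguishable arrangements.

20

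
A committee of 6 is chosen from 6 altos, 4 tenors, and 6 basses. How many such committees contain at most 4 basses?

7947

Split by how many basses are chosen (0 through 4).
Sum: C(6,0)·C(10,6) + C(6,1)·C(10,5) + C(6,2)·C(10,4) + C(6,3)·C(10,3) + C(6,4)·C(10,2) = 210 + 1512 + 3150 + 2400 + 675 = 7947.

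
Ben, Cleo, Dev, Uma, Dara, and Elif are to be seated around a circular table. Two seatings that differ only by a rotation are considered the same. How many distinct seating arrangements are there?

120

Fix one person's seat to break rotational symmetry; the remaining 5 people can be arranged in (5)! = 120 ways.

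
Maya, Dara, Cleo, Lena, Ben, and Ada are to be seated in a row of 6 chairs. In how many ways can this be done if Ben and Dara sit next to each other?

Glue Ben and Dara into one block (2 internal orders), leaving 5 units to arrange in a row.
That gives 2 × 5! = 2 × 120 = 240.

240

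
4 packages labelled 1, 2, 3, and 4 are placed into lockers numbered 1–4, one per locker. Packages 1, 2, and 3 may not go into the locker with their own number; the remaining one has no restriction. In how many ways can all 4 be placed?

Let Aᵢ (for i ∈ {1, 2, 3}) be the placements that put package i in its forbidden locker. Any j of these fix j positions, leaving (4−j)! ways to fill the rest, and there are C(3,j) ways to pick which j.
By inclusion–exclusion, the number of valid placements is Σ_{j=0}^{3} (−1)^j C(3,j)·(4−j)!.
Computing: 24 − 18 + 6 − 1 = 11.

11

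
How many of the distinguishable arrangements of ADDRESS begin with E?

180

Fix E in the first position and arrange the remaining 6 letters.
Those 6 letters have D appearing twice and S appearing twice, giving (6)!/(2!·2!) = 180.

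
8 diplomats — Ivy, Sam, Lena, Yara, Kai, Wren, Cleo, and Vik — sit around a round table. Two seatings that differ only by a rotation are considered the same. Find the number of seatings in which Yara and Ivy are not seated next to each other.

3600

Without the restriction there are (7)! = 5040 seatings.
Those with Yara next to Ivy: fuse the pair into one unit and seat 7 units around a circle — 2·(6)! = 1440.
Subtracting, 5040 − 1440 = 3600.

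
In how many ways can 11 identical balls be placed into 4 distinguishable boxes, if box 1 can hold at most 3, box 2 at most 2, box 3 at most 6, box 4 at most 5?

Without the upper bounds there are C(14,3) = 364 ways to split 11 among 4 boxes.
Subtract solutions that violate a single cap (substitute x_i' = x_i − (cap_i+1)): x_1 ≥ 4 gives C(10,3) = 120; x_2 ≥ 3 gives C(11,3) = 165; x_3 ≥ 7 gives C(7,3) = 35; x_4 ≥ 6 gives C(8,3) = 56. Together 376.
Add back pairs where two caps are both exceeded: 35 + 1 + 4 + 4 + 10 + 0 = 54.
By inclusion–exclusion the count is 364 − 376 + 54 = 42.

42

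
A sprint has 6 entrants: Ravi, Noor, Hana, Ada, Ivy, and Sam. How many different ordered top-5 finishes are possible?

There are 6 choices for 1st place, 5 for 2nd, and so on down to 2 for position 5.
That gives 6 × 5 × 4 × 3 × 2 = 720.

720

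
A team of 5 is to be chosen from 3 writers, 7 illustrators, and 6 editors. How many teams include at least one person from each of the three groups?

2730

With no constraint there are C(16,5) = 4368 possible selections.
Selections missing a whole group: no writers → C(13,5) = 1287; no illustrators → C(9,5) = 126; no editors → C(10,5) = 252.
Add back selections omitting two groups (i.e. drawn from a single group): C(3,5) + C(7,5) + C(6,5) = 27.
By inclusion–exclusion: 4368 − 1665 + 27 = 2730.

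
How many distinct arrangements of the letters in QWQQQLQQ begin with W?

7

With the first slot taken by W, it remains to arrange the other 7 letters (QQQQLQQ).
Those 7 letters have Q appearing 6 times, giving (7)!/(6!) = 7.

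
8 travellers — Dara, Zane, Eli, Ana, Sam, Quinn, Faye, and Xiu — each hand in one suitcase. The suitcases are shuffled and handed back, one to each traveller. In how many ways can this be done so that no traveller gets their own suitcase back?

14833

This is the derangement count D_8: permutations of 8 items with no fixed point.
By inclusion–exclusion this is Σ_{j=0}^{8} (−1)^j C(8,j)·(8−j)!.
Computing: 40320 − 40320 + 20160 − 6720 + 1680 − 336 + 56 − 8 + 1 = 14833.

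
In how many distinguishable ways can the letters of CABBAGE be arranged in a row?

1260

Letter multiplicities in CABBAGE: A×2, B×2, C×1, E×1, G×1.
The number of distinct arrangements is 7!/(2!·2!) = 5040/4 = 1260.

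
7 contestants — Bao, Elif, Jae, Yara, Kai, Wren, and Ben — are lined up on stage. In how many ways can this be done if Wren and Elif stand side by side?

1440

Place the 5 others and the Wren-Elif pair as 6 objects in a line; the pair has 2 internal arrangements.
So the count is 2·(6)! = 1440.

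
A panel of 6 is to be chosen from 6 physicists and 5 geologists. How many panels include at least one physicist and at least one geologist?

Unrestricted: C(11,6) = 462 ways to pick any 6 of the 11.
Selections missing a whole group: no physicists → C(5,6) = 0; no geologists → C(6,6) = 1.
Both groups omitted at once is impossible, so 462 − 1 = 461.

461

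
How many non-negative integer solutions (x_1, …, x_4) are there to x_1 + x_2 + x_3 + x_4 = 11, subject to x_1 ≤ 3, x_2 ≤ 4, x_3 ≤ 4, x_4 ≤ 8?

90

Without the upper bounds there are C(14,3) = 364 ways to split 11 among 4 variables.
Subtract solutions that violate a single cap (substitute x_i' = x_i − (cap_i+1)): x_1 ≥ 4 gives C(10,3) = 120; x_2 ≥ 5 gives C(9,3) = 84; x_3 ≥ 5 gives C(9,3) = 84; x_4 ≥ 9 gives C(5,3) = 10. Together 298.
Add back pairs where two caps are both exceeded: 10 + 10 + 0 + 4 + 0 + 0 = 24.
By inclusion–exclusion the count is 364 − 298 + 24 = 90.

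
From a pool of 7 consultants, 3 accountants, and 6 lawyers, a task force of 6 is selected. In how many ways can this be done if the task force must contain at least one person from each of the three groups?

Total 6-person selections from all 16: C(16,6) = 8008.
Subtract selections that omit an entire group: no consultants → C(9,6) = 84; no accountants → C(13,6) = 1716; no lawyers → C(10,6) = 210.
Add back selections omitting two groups (i.e. drawn from a single group): C(7,6) + C(3,6) + C(6,6) = 8.
By inclusion–exclusion: 8008 − 2010 + 8 = 6006.

6006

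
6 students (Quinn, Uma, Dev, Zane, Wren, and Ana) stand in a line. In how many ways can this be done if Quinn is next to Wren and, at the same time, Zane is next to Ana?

96

Treat {Quinn,Wren} as one block (2 orders) and {Zane,Ana} as another (2 orders).
That leaves 4 units to arrange: 2 × 2 × 4! = 4 × 24 = 96.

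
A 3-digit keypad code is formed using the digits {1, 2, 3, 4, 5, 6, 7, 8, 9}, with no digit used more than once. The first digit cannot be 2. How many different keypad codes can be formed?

448

The first digit has 9−1 = 8 choices (anything except 2).
The remaining 2 digits are filled from the other 8 symbols without repetition: 8 × 7 = 56.
Total: 8 × 56 = 448.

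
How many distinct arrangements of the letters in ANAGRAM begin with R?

120

With the first slot taken by R, it remains to arrange the other 6 letters (ANAGAM).
Those 6 letters have A appearing 3 times, giving (6)!/(3!) = 120.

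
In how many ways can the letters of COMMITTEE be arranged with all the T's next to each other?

Treat the 2 copies of T as a single block. The multiset to arrange is then {TT, C, E, E, I, M, M, O}, 8 items in all.
That gives (8)!/(2!·2!) = 10080 arrangements.

10080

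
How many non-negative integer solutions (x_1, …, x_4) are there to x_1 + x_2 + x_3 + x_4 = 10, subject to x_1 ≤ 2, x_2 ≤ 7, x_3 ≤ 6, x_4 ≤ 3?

Ignoring the caps, the number of non-negative solutions to x_1+…+x_4 = 10 is C(13,3) = 286.
Subtract solutions that violate a single cap (substitute x_i' = x_i − (cap_i+1)): x_1 ≥ 3 gives C(10,3) = 120; x_2 ≥ 8 gives C(5,3) = 10; x_3 ≥ 7 gives C(6,3) = 20; x_4 ≥ 4 gives C(9,3) = 84. Together 234.
Add back pairs where two caps are both exceeded: 0 + 1 + 20 + 0 + 0 + 0 = 21.
By inclusion–exclusion the count is 286 − 234 + 21 = 73.

73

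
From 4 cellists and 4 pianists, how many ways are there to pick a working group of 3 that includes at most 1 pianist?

Split by how many pianists are chosen (0 through 1).
Sum: C(4,0)·C(4,3) + C(4,1)·C(4,2) = 4 + 24 = 28.

28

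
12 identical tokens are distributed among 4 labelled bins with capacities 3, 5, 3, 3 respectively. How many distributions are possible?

By stars and bars, unrestricted non-negative solutions to x_1+…+x_4 = 12 number C(12+3,3) = 455.
Subtract solutions that violate a single cap (substitute x_i' = x_i − (cap_i+1)): x_1 ≥ 4 gives C(11,3) = 165; x_2 ≥ 6 gives C(9,3) = 84; x_3 ≥ 4 gives C(11,3) = 165; x_4 ≥ 4 gives C(11,3) = 165. Together 579.
Add back pairs where two caps are both exceeded: 10 + 35 + 35 + 10 + 10 + 35 = 135.
Subtract triples: 0 + 0 + 1 + 0 = 1.
By inclusion–exclusion the count is 455 − 579 + 135 − 1 = 10.

10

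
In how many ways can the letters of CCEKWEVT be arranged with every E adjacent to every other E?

Treat the 2 copies of E as a single block. The multiset to arrange is then {EE, C, C, K, T, V, W}, 7 items in all.
That gives (7)!/(2!) = 2520 arrangements.

2520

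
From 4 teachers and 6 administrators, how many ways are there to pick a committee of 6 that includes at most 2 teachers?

Split by how many teachers are chosen (0 through 2).
Sum: C(4,0)·C(6,6) + C(4,1)·C(6,5) + C(4,2)·C(6,4) = 1 + 24 + 90 = 115.

115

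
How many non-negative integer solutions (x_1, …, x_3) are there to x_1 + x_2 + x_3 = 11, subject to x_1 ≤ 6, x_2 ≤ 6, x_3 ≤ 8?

Ignoring the caps, the number of non-negative solutions to x_1+…+x_3 = 11 is C(13,2) = 78.
Subtract solutions that violate a single cap (substitute x_i' = x_i − (cap_i+1)): x_1 ≥ 7 gives C(6,2) = 15; x_2 ≥ 7 gives C(6,2) = 15; x_3 ≥ 9 gives C(4,2) = 6. Together 36.
No two caps can be exceeded simultaneously, so the pair terms are all 0.
By inclusion–exclusion the count is 78 − 36 + 0 = 42.

42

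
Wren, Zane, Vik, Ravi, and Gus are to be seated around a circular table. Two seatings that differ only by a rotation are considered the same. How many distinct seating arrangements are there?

Fix one person's seat to break rotational symmetry; the remaining 4 people can be arranged in (4)! = 24 ways.

24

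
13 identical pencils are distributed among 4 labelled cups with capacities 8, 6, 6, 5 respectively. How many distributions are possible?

Without the upper bounds there are C(16,3) = 560 ways to split 13 among 4 cups.
Subtract solutions that violate a single cap (substitute x_i' = x_i − (cap_i+1)): x_1 ≥ 9 gives C(7,3) = 35; x_2 ≥ 7 gives C(9,3) = 84; x_3 ≥ 7 gives C(9,3) = 84; x_4 ≥ 6 gives C(10,3) = 120. Together 323.
Add back pairs where two caps are both exceeded: 0 + 0 + 0 + 0 + 1 + 1 = 2.
By inclusion–exclusion the count is 560 − 323 + 2 = 239.

239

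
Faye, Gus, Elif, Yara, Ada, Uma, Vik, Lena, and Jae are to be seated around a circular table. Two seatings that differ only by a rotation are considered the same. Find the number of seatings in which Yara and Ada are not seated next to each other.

30240

Without the restriction there are (8)! = 40320 seatings.
Those with Yara next to Ada: fuse the pair into one unit and seat 8 units around a circle — 2·(7)! = 10080.
Subtracting, 40320 − 10080 = 30240.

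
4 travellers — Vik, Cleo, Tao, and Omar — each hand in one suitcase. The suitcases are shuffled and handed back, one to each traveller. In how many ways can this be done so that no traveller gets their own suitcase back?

This is the derangement count D_4: permutations of 4 items with no fixed point.
By inclusion–exclusion this is Σ_{j=0}^{4} (−1)^j C(4,j)·(4−j)!.
Computing: 24 − 24 + 12 − 4 + 1 = 9.

9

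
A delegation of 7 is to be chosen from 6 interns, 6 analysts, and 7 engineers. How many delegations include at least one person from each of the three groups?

With no constraint there are C(19,7) = 50388 possible selections.
Selections missing a whole group: no interns → C(13,7) = 1716; no analysts → C(13,7) = 1716; no engineers → C(12,7) = 792.
Add back selections omitting two groups (i.e. drawn from a single group): C(6,7) + C(6,7) + C(7,7) = 1.
By inclusion–exclusion: 50388 − 4224 + 1 = 46165.

46165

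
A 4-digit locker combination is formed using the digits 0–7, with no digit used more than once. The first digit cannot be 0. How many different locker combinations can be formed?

The first digit has 8−1 = 7 choices (anything except 0).
The remaining 3 digits are filled from the other 7 symbols without repetition: 7 × 6 × 5 = 210.
Total: 7 × 210 = 1470.

1470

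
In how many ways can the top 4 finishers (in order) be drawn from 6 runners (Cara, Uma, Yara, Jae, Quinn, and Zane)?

This is an ordered selection of 4 from 6: P(6,4).
That gives 6 × 5 × 4 × 3 = 360.

360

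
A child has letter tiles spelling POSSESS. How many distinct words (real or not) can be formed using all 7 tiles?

POSSESS has 7 letters with S appearing 4 times.
So there are 7! / (4!) = 210 distinguishable arrangements.

210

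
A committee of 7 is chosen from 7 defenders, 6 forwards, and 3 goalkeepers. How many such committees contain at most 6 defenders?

Split by how many defenders are chosen (0 through 6).
Sum: C(7,0)·C(9,7) + C(7,1)·C(9,6) + C(7,2)·C(9,5) + C(7,3)·C(9,4) + C(7,4)·C(9,3) + C(7,5)·C(9,2) + C(7,6)·C(9,1) = 36 + 588 + 2646 + 4410 + 2940 + 756 + 63 = 11439.

11439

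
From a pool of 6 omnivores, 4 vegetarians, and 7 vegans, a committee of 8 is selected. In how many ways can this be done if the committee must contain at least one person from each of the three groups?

22813

Unrestricted: C(17,8) = 24310 ways to pick any 8 of the 17.
Subtract selections that omit an entire group: no omnivores → C(11,8) = 165; no vegetarians → C(13,8) = 1287; no vegans → C(10,8) = 45.
Add back selections omitting two groups (i.e. drawn from a single group): C(6,8) + C(4,8) + C(7,8) = 0.
By inclusion–exclusion: 24310 − 1497 + 0 = 22813.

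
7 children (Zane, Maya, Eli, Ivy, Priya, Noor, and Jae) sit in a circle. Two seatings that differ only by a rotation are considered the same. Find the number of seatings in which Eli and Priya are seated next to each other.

Treat {Eli, Priya} as one unit (2 internal orders) and seat the resulting 6 units around the table: (5)! circular arrangements.
So 2 × (5)! = 2 × 120 = 240.

240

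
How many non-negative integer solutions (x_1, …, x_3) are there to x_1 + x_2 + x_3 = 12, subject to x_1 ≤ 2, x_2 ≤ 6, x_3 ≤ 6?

Ignoring the caps, the number of non-negative solutions to x_1+…+x_3 = 12 is C(14,2) = 91.
Subtract solutions that violate a single cap (substitute x_i' = x_i − (cap_i+1)): x_1 ≥ 3 gives C(11,2) = 55; x_2 ≥ 7 gives C(7,2) = 21; x_3 ≥ 7 gives C(7,2) = 21. Together 97.
Add back pairs where two caps are both exceeded: 6 + 6 + 0 = 12.
By inclusion–exclusion the count is 91 − 97 + 12 = 6.

6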